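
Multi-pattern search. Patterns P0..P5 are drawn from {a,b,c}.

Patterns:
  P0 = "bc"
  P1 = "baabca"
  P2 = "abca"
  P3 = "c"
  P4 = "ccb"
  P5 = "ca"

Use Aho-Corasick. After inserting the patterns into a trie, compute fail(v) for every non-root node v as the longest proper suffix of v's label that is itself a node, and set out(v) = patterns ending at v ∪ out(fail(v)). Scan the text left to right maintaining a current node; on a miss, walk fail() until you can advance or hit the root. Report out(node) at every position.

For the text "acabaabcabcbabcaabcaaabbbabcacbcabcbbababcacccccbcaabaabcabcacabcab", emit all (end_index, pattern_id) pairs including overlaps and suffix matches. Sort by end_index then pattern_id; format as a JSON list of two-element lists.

Build automaton:
Trie nodes:
  n0 'ε': a→8 b→1 c→12
  n1 'b': a→3 c→2
  n2 'bc': ·  ←P0
  n3 'ba': a→4
  n4 'baa': b→5
  n5 'baab': c→6
  n6 'baabc': a→7
  n7 'baabca': ·  ←P1
  n8 'a': b→9
  n9 'ab': c→10
  n10 'abc': a→11
  n11 'abca': ·  ←P2
  n12 'c': a→15 c→13  ←P3
  n13 'cc': b→14
  n14 'ccb': ·  ←P4
  n15 'ca': ·  ←P5

BFS fail/out derivation:
  fail(1) 'b': from fail(0)=0 chase 'b': 0 ⇒ 0;  out=∅∪out(0)=∅
  fail(8) 'a': from fail(0)=0 chase 'a': 0 ⇒ 0;  out=∅∪out(0)=∅
  fail(12) 'c': from fail(0)=0 chase 'c': 0 ⇒ 0;  out={3}∪out(0)={3}
  fail(2) 'bc': from fail(1)=0 chase 'c': 0 ⇒ 12;  out={0}∪out(12)={0,3}
  fail(3) 'ba': from fail(1)=0 chase 'a': 0 ⇒ 8;  out=∅∪out(8)=∅
  fail(9) 'ab': from fail(8)=0 chase 'b': 0 ⇒ 1;  out=∅∪out(1)=∅
  fail(13) 'cc': from fail(12)=0 chase 'c': 0 ⇒ 12;  out=∅∪out(12)={3}
  fail(15) 'ca': from fail(12)=0 chase 'a': 0 ⇒ 8;  out={5}∪out(8)={5}
  fail(4) 'baa': from fail(3)=8 chase 'a': 8→0 ⇒ 8;  out=∅∪out(8)=∅
  fail(10) 'abc': from fail(9)=1 chase 'c': 1 ⇒ 2;  out=∅∪out(2)={0,3}
  fail(14) 'ccb': from fail(13)=12 chase 'b': 12→0 ⇒ 1;  out={4}∪out(1)={4}
  fail(5) 'baab': from fail(4)=8 chase 'b': 8 ⇒ 9;  out=∅∪out(9)=∅
  fail(11) 'abca': from fail(10)=2 chase 'a': 2→12 ⇒ 15;  out={2}∪out(15)={2,5}
  fail(6) 'baabc': from fail(5)=9 chase 'c': 9 ⇒ 10;  out=∅∪out(10)={0,3}
  fail(7) 'baabca': from fail(6)=10 chase 'a': 10 ⇒ 11;  out={1}∪out(11)={1,2,5}

Text stream:
pos 0 'a': at 8
pos 1 'c': at 12 (fail-walked)  emit P3@[1:1]
pos 2 'a': at 15  emit P5@[1:2]
pos 3 'b': at 9 (fail-walked)
pos 4 'a': at 3 (fail-walked)
pos 5 'a': at 4
pos 6 'b': at 5
pos 7 'c': at 6  emit P0@[6:7],P3@[7:7]
pos 8 'a': at 7  emit P1@[3:8],P2@[5:8],P5@[7:8]
pos 9 'b': at 9 (fail-walked)
pos 10 'c': at 10  emit P0@[9:10],P3@[10:10]
pos 11 'b': at 1 (fail-walked)
pos 12 'a': at 3
pos 13 'b': at 9 (fail-walked)
pos 14 'c': at 10  emit P0@[13:14],P3@[14:14]
pos 15 'a': at 11  emit P2@[12:15],P5@[14:15]
pos 16 'a': at 8 (fail-walked)
pos 17 'b': at 9
pos 18 'c': at 10  emit P0@[17:18],P3@[18:18]
pos 19 'a': at 11  emit P2@[16:19],P5@[18:19]
pos 20 'a': at 8 (fail-walked)
pos 21 'a': at 8 (fail-walked)
pos 22 'b': at 9
pos 23 'b': at 1 (fail-walked)
pos 24 'b': at 1 (fail-walked)
pos 25 'a': at 3
pos 26 'b': at 9 (fail-walked)
pos 27 'c': at 10  emit P0@[26:27],P3@[27:27]
pos 28 'a': at 11  emit P2@[25:28],P5@[27:28]
pos 29 'c': at 12 (fail-walked)  emit P3@[29:29]
pos 30 'b': at 1 (fail-walked)
pos 31 'c': at 2  emit P0@[30:31],P3@[31:31]
pos 32 'a': at 15 (fail-walked)  emit P5@[31:32]
pos 33 'b': at 9 (fail-walked)
pos 34 'c': at 10  emit P0@[33:34],P3@[34:34]
pos 35 'b': at 1 (fail-walked)
pos 36 'b': at 1 (fail-walked)
pos 37 'a': at 3
pos 38 'b': at 9 (fail-walked)
pos 39 'a': at 3 (fail-walked)
pos 40 'b': at 9 (fail-walked)
pos 41 'c': at 10  emit P0@[40:41],P3@[41:41]
pos 42 'a': at 11  emit P2@[39:42],P5@[41:42]
pos 43 'c': at 12 (fail-walked)  emit P3@[43:43]
pos 44 'c': at 13  emit P3@[44:44]
pos 45 'c': at 13 (fail-walked)  emit P3@[45:45]
pos 46 'c': at 13 (fail-walked)  emit P3@[46:46]
pos 47 'c': at 13 (fail-walked)  emit P3@[47:47]
pos 48 'b': at 14  emit P4@[46:48]
pos 49 'c': at 2 (fail-walked)  emit P0@[48:49],P3@[49:49]
pos 50 'a': at 15 (fail-walked)  emit P5@[49:50]
pos 51 'a': at 8 (fail-walked)
pos 52 'b': at 9
pos 53 'a': at 3 (fail-walked)
pos 54 'a': at 4
pos 55 'b': at 5
pos 56 'c': at 6  emit P0@[55:56],P3@[56:56]
pos 57 'a': at 7  emit P1@[52:57],P2@[54:57],P5@[56:57]
pos 58 'b': at 9 (fail-walked)
pos 59 'c': at 10  emit P0@[58:59],P3@[59:59]
pos 60 'a': at 11  emit P2@[57:60],P5@[59:60]
pos 61 'c': at 12 (fail-walked)  emit P3@[61:61]
pos 62 'a': at 15  emit P5@[61:62]
pos 63 'b': at 9 (fail-walked)
pos 64 'c': at 10  emit P0@[63:64],P3@[64:64]
pos 65 'a': at 11  emit P2@[62:65],P5@[64:65]
pos 66 'b': at 9 (fail-walked)

Matches: [[1,3],[2,5],[7,0],[7,3],[8,1],[8,2],[8,5],[10,0],[10,3],[14,0],[14,3],[15,2],[15,5],[18,0],[18,3],[19,2],[19,5],[27,0],[27,3],[28,2],[28,5],[29,3],[31,0],[31,3],[32,5],[34,0],[34,3],[41,0],[41,3],[42,2],[42,5],[43,3],[44,3],[45,3],[46,3],[47,3],[48,4],[49,0],[49,3],[50,5],[56,0],[56,3],[57,1],[57,2],[57,5],[59,0],[59,3],[60,2],[60,5],[61,3],[62,5],[64,0],[64,3],[65,2],[65,5]]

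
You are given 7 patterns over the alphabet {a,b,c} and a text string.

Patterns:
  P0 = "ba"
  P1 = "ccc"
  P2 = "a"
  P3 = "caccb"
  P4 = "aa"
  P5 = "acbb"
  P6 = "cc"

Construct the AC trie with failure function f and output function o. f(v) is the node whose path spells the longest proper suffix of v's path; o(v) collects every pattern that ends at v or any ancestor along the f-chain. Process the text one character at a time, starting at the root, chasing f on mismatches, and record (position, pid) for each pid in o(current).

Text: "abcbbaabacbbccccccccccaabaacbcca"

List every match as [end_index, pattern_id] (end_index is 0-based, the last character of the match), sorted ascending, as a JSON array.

Build automaton:
Trie nodes:
  n0 'ε': a→6 b→1 c→3
  n1 'b': a→2
  n2 'ba': ·  [P0 ends]
  n3 'c': a→7 c→4
  n4 'cc': c→5  [P6 ends]
  n5 'ccc': ·  [P1 ends]
  n6 'a': a→11 c→12  [P2 ends]
  n7 'ca': c→8
  n8 'cac': c→9
  n9 'cacc': b→10
  n10 'caccb': ·  [P3 ends]
  n11 'aa': ·  [P4 ends]
  n12 'ac': b→13
  n13 'acb': b→14
  n14 'acbb': ·  [P5 ends]

BFS fail/out derivation:
  n1('b'): parent n0 fail=0; on 'b' 0 → fail=0;  out ∅∪∅=∅
  n3('c'): parent n0 fail=0; on 'c' 0 → fail=0;  out ∅∪∅=∅
  n6('a'): parent n0 fail=0; on 'a' 0 → fail=0;  out {2}∪∅={2}
  n2('ba'): parent n1 fail=0; on 'a' 0 → fail=6;  out {0}∪{2}={0,2}
  n4('cc'): parent n3 fail=0; on 'c' 0 → fail=3;  out {6}∪∅={6}
  n7('ca'): parent n3 fail=0; on 'a' 0 → fail=6;  out ∅∪{2}={2}
  n11('aa'): parent n6 fail=0; on 'a' 0 → fail=6;  out {4}∪{2}={2,4}
  n12('ac'): parent n6 fail=0; on 'c' 0 → fail=3;  out ∅∪∅=∅
  n5('ccc'): parent n4 fail=3; on 'c' 3 → fail=4;  out {1}∪{6}={1,6}
  n8('cac'): parent n7 fail=6; on 'c' 6 → fail=12;  out ∅∪∅=∅
  n13('acb'): parent n12 fail=3; on 'b' 3→0 → fail=1;  out ∅∪∅=∅
  n9('cacc'): parent n8 fail=12; on 'c' 12→3 → fail=4;  out ∅∪{6}={6}
  n14('acbb'): parent n13 fail=1; on 'b' 1→0 → fail=1;  out {5}∪∅={5}
  n10('caccb'): parent n9 fail=4; on 'b' 4→3→0 → fail=1;  out {3}∪∅={3}

Run:
[0] read 'a'  n0⇒n6  emit P2@[0:0]
[1] read 'b'  n6⇒n1 (via fail)
[2] read 'c'  n1⇒n3 (via fail)
[3] read 'b'  n3⇒n1 (via fail)
[4] read 'b'  n1⇒n1 (via fail)
[5] read 'a'  n1⇒n2  emit P0@[4:5],P2@[5:5]
[6] read 'a'  n2⇒n11 (via fail)  emit P2@[6:6],P4@[5:6]
[7] read 'b'  n11⇒n1 (via fail)
[8] read 'a'  n1⇒n2  emit P0@[7:8],P2@[8:8]
[9] read 'c'  n2⇒n12 (via fail)
[10] read 'b'  n12⇒n13
[11] read 'b'  n13⇒n14  emit P5@[8:11]
[12] read 'c'  n14⇒n3 (via fail)
[13] read 'c'  n3⇒n4  emit P6@[12:13]
[14] read 'c'  n4⇒n5  emit P1@[12:14],P6@[13:14]
[15] read 'c'  n5⇒n5 (via fail)  emit P1@[13:15],P6@[14:15]
[16] read 'c'  n5⇒n5 (via fail)  emit P1@[14:16],P6@[15:16]
[17] read 'c'  n5⇒n5 (via fail)  emit P1@[15:17],P6@[16:17]
[18] read 'c'  n5⇒n5 (via fail)  emit P1@[16:18],P6@[17:18]
[19] read 'c'  n5⇒n5 (via fail)  emit P1@[17:19],P6@[18:19]
[20] read 'c'  n5⇒n5 (via fail)  emit P1@[18:20],P6@[19:20]
[21] read 'c'  n5⇒n5 (via fail)  emit P1@[19:21],P6@[20:21]
[22] read 'a'  n5⇒n7 (via fail)  emit P2@[22:22]
[23] read 'a'  n7⇒n11 (via fail)  emit P2@[23:23],P4@[22:23]
[24] read 'b'  n11⇒n1 (via fail)
[25] read 'a'  n1⇒n2  emit P0@[24:25],P2@[25:25]
[26] read 'a'  n2⇒n11 (via fail)  emit P2@[26:26],P4@[25:26]
[27] read 'c'  n11⇒n12 (via fail)
[28] read 'b'  n12⇒n13
[29] read 'c'  n13⇒n3 (via fail)
[30] read 'c'  n3⇒n4  emit P6@[29:30]
[31] read 'a'  n4⇒n7 (via fail)  emit P2@[31:31]

Result: [[0,2],[5,0],[5,2],[6,2],[6,4],[8,0],[8,2],[11,5],[13,6],[14,1],[14,6],[15,1],[15,6],[16,1],[16,6],[17,1],[17,6],[18,1],[18,6],[19,1],[19,6],[20,1],[20,6],[21,1],[21,6],[22,2],[23,2],[23,4],[25,0],[25,2],[26,2],[26,4],[30,6],[31,2]]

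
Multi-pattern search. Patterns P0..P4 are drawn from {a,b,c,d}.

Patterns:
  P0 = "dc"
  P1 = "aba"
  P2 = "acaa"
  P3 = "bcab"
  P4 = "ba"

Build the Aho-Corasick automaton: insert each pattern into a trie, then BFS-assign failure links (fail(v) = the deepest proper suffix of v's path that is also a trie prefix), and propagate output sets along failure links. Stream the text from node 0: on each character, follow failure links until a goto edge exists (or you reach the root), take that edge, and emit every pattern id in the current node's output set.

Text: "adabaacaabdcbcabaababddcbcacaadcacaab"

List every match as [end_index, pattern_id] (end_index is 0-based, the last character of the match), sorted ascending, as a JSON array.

Construct AC machine:
Trie (insert patterns):
  n0 'ε': a→3 b→9 d→1
  n1 'd': c→2
  n2 'dc': ·  ←P0
  n3 'a': b→4 c→6
  n4 'ab': a→5
  n5 'aba': ·  ←P1
  n6 'ac': a→7
  n7 'aca': a→8
  n8 'acaa': ·  ←P2
  n9 'b': a→13 c→10
  n10 'bc': a→11
  n11 'bca': b→12
  n12 'bcab': ·  ←P3
  n13 'ba': ·  ←P4

Failure links (BFS by depth):
  fail(1) 'd': from fail(0)=0 chase 'd': 0 ⇒ 0;  out=∅∪out(0)=∅
  fail(3) 'a': from fail(0)=0 chase 'a': 0 ⇒ 0;  out=∅∪out(0)=∅
  fail(9) 'b': from fail(0)=0 chase 'b': 0 ⇒ 0;  out=∅∪out(0)=∅
  fail(2) 'dc': from fail(1)=0 chase 'c': 0 ⇒ 0;  out={0}∪out(0)={0}
  fail(4) 'ab': from fail(3)=0 chase 'b': 0 ⇒ 9;  out=∅∪out(9)=∅
  fail(6) 'ac': from fail(3)=0 chase 'c': 0 ⇒ 0;  out=∅∪out(0)=∅
  fail(10) 'bc': from fail(9)=0 chase 'c': 0 ⇒ 0;  out=∅∪out(0)=∅
  fail(13) 'ba': from fail(9)=0 chase 'a': 0 ⇒ 3;  out={4}∪out(3)={4}
  fail(5) 'aba': from fail(4)=9 chase 'a': 9 ⇒ 13;  out={1}∪out(13)={1,4}
  fail(7) 'aca': from fail(6)=0 chase 'a': 0 ⇒ 3;  out=∅∪out(3)=∅
  fail(11) 'bca': from fail(10)=0 chase 'a': 0 ⇒ 3;  out=∅∪out(3)=∅
  fail(8) 'acaa': from fail(7)=3 chase 'a': 3→0 ⇒ 3;  out={2}∪out(3)={2}
  fail(12) 'bcab': from fail(11)=3 chase 'b': 3 ⇒ 4;  out={3}∪out(4)={3}

Text stream:
[0] read 'a'  n0⇒n3
[1] read 'd'  n3⇒n1 (fail-walked)
[2] read 'a'  n1⇒n3 (fail-walked)
[3] read 'b'  n3⇒n4
[4] read 'a'  n4⇒n5  → match P1@[2:4],P4@[3:4]
[5] read 'a'  n5⇒n3 (fail-walked)
[6] read 'c'  n3⇒n6
[7] read 'a'  n6⇒n7
[8] read 'a'  n7⇒n8  → match P2@[5:8]
[9] read 'b'  n8⇒n4 (fail-walked)
[10] read 'd'  n4⇒n1 (fail-walked)
[11] read 'c'  n1⇒n2  → match P0@[10:11]
[12] read 'b'  n2⇒n9 (fail-walked)
[13] read 'c'  n9⇒n10
[14] read 'a'  n10⇒n11
[15] read 'b'  n11⇒n12  → match P3@[12:15]
[16] read 'a'  n12⇒n5 (fail-walked)  → match P1@[14:16],P4@[15:16]
[17] read 'a'  n5⇒n3 (fail-walked)
[18] read 'b'  n3⇒n4
[19] read 'a'  n4⇒n5  → match P1@[17:19],P4@[18:19]
[20] read 'b'  n5⇒n4 (fail-walked)
[21] read 'd'  n4⇒n1 (fail-walked)
[22] read 'd'  n1⇒n1 (fail-walked)
[23] read 'c'  n1⇒n2  → match P0@[22:23]
[24] read 'b'  n2⇒n9 (fail-walked)
[25] read 'c'  n9⇒n10
[26] read 'a'  n10⇒n11
[27] read 'c'  n11⇒n6 (fail-walked)
[28] read 'a'  n6⇒n7
[29] read 'a'  n7⇒n8  → match P2@[26:29]
[30] read 'd'  n8⇒n1 (fail-walked)
[31] read 'c'  n1⇒n2  → match P0@[30:31]
[32] read 'a'  n2⇒n3 (fail-walked)
[33] read 'c'  n3⇒n6
[34] read 'a'  n6⇒n7
[35] read 'a'  n7⇒n8  → match P2@[32:35]
[36] read 'b'  n8⇒n4 (fail-walked)

Result: [[4,1],[4,4],[8,2],[11,0],[15,3],[16,1],[16,4],[19,1],[19,4],[23,0],[29,2],[31,0],[35,2]]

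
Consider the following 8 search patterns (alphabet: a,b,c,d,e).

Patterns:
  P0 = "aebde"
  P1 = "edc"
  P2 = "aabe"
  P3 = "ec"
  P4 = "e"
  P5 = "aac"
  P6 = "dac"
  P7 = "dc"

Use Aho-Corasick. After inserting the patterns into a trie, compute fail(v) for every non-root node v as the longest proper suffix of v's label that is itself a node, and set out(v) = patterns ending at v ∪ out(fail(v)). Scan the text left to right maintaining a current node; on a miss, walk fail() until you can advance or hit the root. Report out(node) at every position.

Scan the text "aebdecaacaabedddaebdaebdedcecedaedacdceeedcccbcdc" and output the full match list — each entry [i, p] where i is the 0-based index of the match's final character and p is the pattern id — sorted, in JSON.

Build:
Trie (insert patterns):
  n0 'ε': a→1 d→14 e→6
  n1 'a': a→9 e→2
  n2 'ae': b→3
  n3 'aeb': d→4
  n4 'aebd': e→5
  n5 'aebde': ·  [P0 ends]
  n6 'e': c→12 d→7  [P4 ends]
  n7 'ed': c→8
  n8 'edc': ·  [P1 ends]
  n9 'aa': b→10 c→13
  n10 'aab': e→11
  n11 'aabe': ·  [P2 ends]
  n12 'ec': ·  [P3 ends]
  n13 'aac': ·  [P5 ends]
  n14 'd': a→15 c→17
  n15 'da': c→16
  n16 'dac': ·  [P6 ends]
  n17 'dc': ·  [P7 ends]

BFS fail/out derivation:
  n1('a'): parent n0 fail=0; on 'a' 0 → fail=0;  out ∅∪∅=∅
  n6('e'): parent n0 fail=0; on 'e' 0 → fail=0;  out {4}∪∅={4}
  n14('d'): parent n0 fail=0; on 'd' 0 → fail=0;  out ∅∪∅=∅
  n2('ae'): parent n1 fail=0; on 'e' 0 → fail=6;  out ∅∪{4}={4}
  n7('ed'): parent n6 fail=0; on 'd' 0 → fail=14;  out ∅∪∅=∅
  n9('aa'): parent n1 fail=0; on 'a' 0 → fail=1;  out ∅∪∅=∅
  n12('ec'): parent n6 fail=0; on 'c' 0 → fail=0;  out {3}∪∅={3}
  n15('da'): parent n14 fail=0; on 'a' 0 → fail=1;  out ∅∪∅=∅
  n17('dc'): parent n14 fail=0; on 'c' 0 → fail=0;  out {7}∪∅={7}
  n3('aeb'): parent n2 fail=6; on 'b' 6→0 → fail=0;  out ∅∪∅=∅
  n8('edc'): parent n7 fail=14; on 'c' 14 → fail=17;  out {1}∪{7}={1,7}
  n10('aab'): parent n9 fail=1; on 'b' 1→0 → fail=0;  out ∅∪∅=∅
  n13('aac'): parent n9 fail=1; on 'c' 1→0 → fail=0;  out {5}∪∅={5}
  n16('dac'): parent n15 fail=1; on 'c' 1→0 → fail=0;  out {6}∪∅={6}
  n4('aebd'): parent n3 fail=0; on 'd' 0 → fail=14;  out ∅∪∅=∅
  n11('aabe'): parent n10 fail=0; on 'e' 0 → fail=6;  out {2}∪{4}={2,4}
  n5('aebde'): parent n4 fail=14; on 'e' 14→0 → fail=6;  out {0}∪{4}={0,4}

Run:
pos 0 'a': at 1
pos 1 'e': at 2  ** P4@[1:1]
pos 2 'b': at 3
pos 3 'd': at 4
pos 4 'e': at 5  ** P0@[0:4],P4@[4:4]
pos 5 'c': at 12 (fail-walked)  ** P3@[4:5]
pos 6 'a': at 1 (fail-walked)
pos 7 'a': at 9
pos 8 'c': at 13  ** P5@[6:8]
pos 9 'a': at 1 (fail-walked)
pos 10 'a': at 9
pos 11 'b': at 10
pos 12 'e': at 11  ** P2@[9:12],P4@[12:12]
pos 13 'd': at 7 (fail-walked)
pos 14 'd': at 14 (fail-walked)
pos 15 'd': at 14 (fail-walked)
pos 16 'a': at 15
pos 17 'e': at 2 (fail-walked)  ** P4@[17:17]
pos 18 'b': at 3
pos 19 'd': at 4
pos 20 'a': at 15 (fail-walked)
pos 21 'e': at 2 (fail-walked)  ** P4@[21:21]
pos 22 'b': at 3
pos 23 'd': at 4
pos 24 'e': at 5  ** P0@[20:24],P4@[24:24]
pos 25 'd': at 7 (fail-walked)
pos 26 'c': at 8  ** P1@[24:26],P7@[25:26]
pos 27 'e': at 6 (fail-walked)  ** P4@[27:27]
pos 28 'c': at 12  ** P3@[27:28]
pos 29 'e': at 6 (fail-walked)  ** P4@[29:29]
pos 30 'd': at 7
pos 31 'a': at 15 (fail-walked)
pos 32 'e': at 2 (fail-walked)  ** P4@[32:32]
pos 33 'd': at 7 (fail-walked)
pos 34 'a': at 15 (fail-walked)
pos 35 'c': at 16  ** P6@[33:35]
pos 36 'd': at 14 (fail-walked)
pos 37 'c': at 17  ** P7@[36:37]
pos 38 'e': at 6 (fail-walked)  ** P4@[38:38]
pos 39 'e': at 6 (fail-walked)  ** P4@[39:39]
pos 40 'e': at 6 (fail-walked)  ** P4@[40:40]
pos 41 'd': at 7
pos 42 'c': at 8  ** P1@[40:42],P7@[41:42]
pos 43 'c': at 0 (fail-walked)
pos 44 'c': at 0
pos 45 'b': at 0
pos 46 'c': at 0
pos 47 'd': at 14
pos 48 'c': at 17  ** P7@[47:48]

All matches (sorted): [[1,4],[4,0],[4,4],[5,3],[8,5],[12,2],[12,4],[17,4],[21,4],[24,0],[24,4],[26,1],[26,7],[27,4],[28,3],[29,4],[32,4],[35,6],[37,7],[38,4],[39,4],[40,4],[42,1],[42,7],[48,7]]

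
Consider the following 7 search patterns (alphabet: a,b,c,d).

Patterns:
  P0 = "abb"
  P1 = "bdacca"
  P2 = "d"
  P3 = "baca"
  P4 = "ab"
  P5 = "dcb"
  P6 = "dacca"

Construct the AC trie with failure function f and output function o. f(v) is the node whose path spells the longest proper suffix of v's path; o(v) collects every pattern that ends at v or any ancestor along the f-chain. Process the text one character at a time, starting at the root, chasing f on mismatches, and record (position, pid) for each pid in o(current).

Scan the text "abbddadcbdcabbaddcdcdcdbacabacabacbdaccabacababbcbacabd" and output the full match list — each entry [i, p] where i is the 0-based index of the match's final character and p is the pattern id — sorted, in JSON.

Construct AC machine:
Trie nodes:
  n0 'ε': a→1 b→4 d→10
  n1 'a': b→2
  n2 'ab': b→3  ←P4
  n3 'abb': ·  ←P0
  n4 'b': a→11 d→5
  n5 'bd': a→6
  n6 'bda': c→7
  n7 'bdac': c→8
  n8 'bdacc': a→9
  n9 'bdacca': ·  ←P1
  n10 'd': a→16 c→14  ←P2
  n11 'ba': c→12
  n12 'bac': a→13
  n13 'baca': ·  ←P3
  n14 'dc': b→15
  n15 'dcb': ·  ←P5
  n16 'da': c→17
  n17 'dac': c→18
  n18 'dacc': a→19
  n19 'dacca': ·  ←P6

Failure links (BFS by depth):
  n1('a'): parent n0 fail=0; on 'a' 0 → fail=0;  out ∅∪∅=∅
  n4('b'): parent n0 fail=0; on 'b' 0 → fail=0;  out ∅∪∅=∅
  n10('d'): parent n0 fail=0; on 'd' 0 → fail=0;  out {2}∪∅={2}
  n2('ab'): parent n1 fail=0; on 'b' 0 → fail=4;  out {4}∪∅={4}
  n5('bd'): parent n4 fail=0; on 'd' 0 → fail=10;  out ∅∪{2}={2}
  n11('ba'): parent n4 fail=0; on 'a' 0 → fail=1;  out ∅∪∅=∅
  n14('dc'): parent n10 fail=0; on 'c' 0 → fail=0;  out ∅∪∅=∅
  n16('da'): parent n10 fail=0; on 'a' 0 → fail=1;  out ∅∪∅=∅
  n3('abb'): parent n2 fail=4; on 'b' 4→0 → fail=4;  out {0}∪∅={0}
  n6('bda'): parent n5 fail=10; on 'a' 10 → fail=16;  out ∅∪∅=∅
  n12('bac'): parent n11 fail=1; on 'c' 1→0 → fail=0;  out ∅∪∅=∅
  n15('dcb'): parent n14 fail=0; on 'b' 0 → fail=4;  out {5}∪∅={5}
  n17('dac'): parent n16 fail=1; on 'c' 1→0 → fail=0;  out ∅∪∅=∅
  n7('bdac'): parent n6 fail=16; on 'c' 16 → fail=17;  out ∅∪∅=∅
  n13('baca'): parent n12 fail=0; on 'a' 0 → fail=1;  out {3}∪∅={3}
  n18('dacc'): parent n17 fail=0; on 'c' 0 → fail=0;  out ∅∪∅=∅
  n8('bdacc'): parent n7 fail=17; on 'c' 17 → fail=18;  out ∅∪∅=∅
  n19('dacca'): parent n18 fail=0; on 'a' 0 → fail=1;  out {6}∪∅={6}
  n9('bdacca'): parent n8 fail=18; on 'a' 18 → fail=19;  out {1}∪{6}={1,6}

Scan:
pos 0 'a': at 1
pos 1 'b': at 2  → match P4@[0:1]
pos 2 'b': at 3  → match P0@[0:2]
pos 3 'd': at 5 (via fail)  → match P2@[3:3]
pos 4 'd': at 10 (via fail)  → match P2@[4:4]
pos 5 'a': at 16
pos 6 'd': at 10 (via fail)  → match P2@[6:6]
pos 7 'c': at 14
pos 8 'b': at 15  → match P5@[6:8]
pos 9 'd': at 5 (via fail)  → match P2@[9:9]
pos 10 'c': at 14 (via fail)
pos 11 'a': at 1 (via fail)
pos 12 'b': at 2  → match P4@[11:12]
pos 13 'b': at 3  → match P0@[11:13]
pos 14 'a': at 11 (via fail)
pos 15 'd': at 10 (via fail)  → match P2@[15:15]
pos 16 'd': at 10 (via fail)  → match P2@[16:16]
pos 17 'c': at 14
pos 18 'd': at 10 (via fail)  → match P2@[18:18]
pos 19 'c': at 14
pos 20 'd': at 10 (via fail)  → match P2@[20:20]
pos 21 'c': at 14
pos 22 'd': at 10 (via fail)  → match P2@[22:22]
pos 23 'b': at 4 (via fail)
pos 24 'a': at 11
pos 25 'c': at 12
pos 26 'a': at 13  → match P3@[23:26]
pos 27 'b': at 2 (via fail)  → match P4@[26:27]
pos 28 'a': at 11 (via fail)
pos 29 'c': at 12
pos 30 'a': at 13  → match P3@[27:30]
pos 31 'b': at 2 (via fail)  → match P4@[30:31]
pos 32 'a': at 11 (via fail)
pos 33 'c': at 12
pos 34 'b': at 4 (via fail)
pos 35 'd': at 5  → match P2@[35:35]
pos 36 'a': at 6
pos 37 'c': at 7
pos 38 'c': at 8
pos 39 'a': at 9  → match P1@[34:39],P6@[35:39]
pos 40 'b': at 2 (via fail)  → match P4@[39:40]
pos 41 'a': at 11 (via fail)
pos 42 'c': at 12
pos 43 'a': at 13  → match P3@[40:43]
pos 44 'b': at 2 (via fail)  → match P4@[43:44]
pos 45 'a': at 11 (via fail)
pos 46 'b': at 2 (via fail)  → match P4@[45:46]
pos 47 'b': at 3  → match P0@[45:47]
pos 48 'c': at 0 (via fail)
pos 49 'b': at 4
pos 50 'a': at 11
pos 51 'c': at 12
pos 52 'a': at 13  → match P3@[49:52]
pos 53 'b': at 2 (via fail)  → match P4@[52:53]
pos 54 'd': at 5 (via fail)  → match P2@[54:54]

Matches: [[1,4],[2,0],[3,2],[4,2],[6,2],[8,5],[9,2],[12,4],[13,0],[15,2],[16,2],[18,2],[20,2],[22,2],[26,3],[27,4],[30,3],[31,4],[35,2],[39,1],[39,6],[40,4],[43,3],[44,4],[46,4],[47,0],[52,3],[53,4],[54,2]]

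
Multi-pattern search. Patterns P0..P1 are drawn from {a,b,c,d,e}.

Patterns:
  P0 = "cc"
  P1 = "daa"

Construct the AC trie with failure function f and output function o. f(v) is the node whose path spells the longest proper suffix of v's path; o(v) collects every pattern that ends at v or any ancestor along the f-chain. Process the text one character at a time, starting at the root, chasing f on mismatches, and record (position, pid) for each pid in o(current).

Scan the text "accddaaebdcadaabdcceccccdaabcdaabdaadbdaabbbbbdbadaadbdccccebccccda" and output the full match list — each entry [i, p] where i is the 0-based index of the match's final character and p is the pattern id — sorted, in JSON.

Construct AC machine:
Trie (insert patterns):
  n0 'ε': c→1 d→3
  n1 'c': c→2
  n2 'cc': ·  [P0 ends]
  n3 'd': a→4
  n4 'da': a→5
  n5 'daa': ·  [P1 ends]

BFS fail/out derivation:
  n1('c'): parent n0 fail=0; on 'c' 0 → fail=0;  out ∅∪∅=∅
  n3('d'): parent n0 fail=0; on 'd' 0 → fail=0;  out ∅∪∅=∅
  n2('cc'): parent n1 fail=0; on 'c' 0 → fail=1;  out {0}∪∅={0}
  n4('da'): parent n3 fail=0; on 'a' 0 → fail=0;  out ∅∪∅=∅
  n5('daa'): parent n4 fail=0; on 'a' 0 → fail=0;  out {1}∪∅={1}

Run:
pos 0 'a': at 0
pos 1 'c': at 1
pos 2 'c': at 2  ** P0@[1:2]
pos 3 'd': at 3 ·f
pos 4 'd': at 3 ·f
pos 5 'a': at 4
pos 6 'a': at 5  ** P1@[4:6]
pos 7 'e': at 0 ·f
pos 8 'b': at 0
pos 9 'd': at 3
pos 10 'c': at 1 ·f
pos 11 'a': at 0 ·f
pos 12 'd': at 3
pos 13 'a': at 4
pos 14 'a': at 5  ** P1@[12:14]
pos 15 'b': at 0 ·f
pos 16 'd': at 3
pos 17 'c': at 1 ·f
pos 18 'c': at 2  ** P0@[17:18]
pos 19 'e': at 0 ·f
pos 20 'c': at 1
pos 21 'c': at 2  ** P0@[20:21]
pos 22 'c': at 2 ·f  ** P0@[21:22]
pos 23 'c': at 2 ·f  ** P0@[22:23]
pos 24 'd': at 3 ·f
pos 25 'a': at 4
pos 26 'a': at 5  ** P1@[24:26]
pos 27 'b': at 0 ·f
pos 28 'c': at 1
pos 29 'd': at 3 ·f
pos 30 'a': at 4
pos 31 'a': at 5  ** P1@[29:31]
pos 32 'b': at 0 ·f
pos 33 'd': at 3
pos 34 'a': at 4
pos 35 'a': at 5  ** P1@[33:35]
pos 36 'd': at 3 ·f
pos 37 'b': at 0 ·f
pos 38 'd': at 3
pos 39 'a': at 4
pos 40 'a': at 5  ** P1@[38:40]
pos 41 'b': at 0 ·f
pos 42 'b': at 0
pos 43 'b': at 0
pos 44 'b': at 0
pos 45 'b': at 0
pos 46 'd': at 3
pos 47 'b': at 0 ·f
pos 48 'a': at 0
pos 49 'd': at 3
pos 50 'a': at 4
pos 51 'a': at 5  ** P1@[49:51]
pos 52 'd': at 3 ·f
pos 53 'b': at 0 ·f
pos 54 'd': at 3
pos 55 'c': at 1 ·f
pos 56 'c': at 2  ** P0@[55:56]
pos 57 'c': at 2 ·f  ** P0@[56:57]
pos 58 'c': at 2 ·f  ** P0@[57:58]
pos 59 'e': at 0 ·f
pos 60 'b': at 0
pos 61 'c': at 1
pos 62 'c': at 2  ** P0@[61:62]
pos 63 'c': at 2 ·f  ** P0@[62:63]
pos 64 'c': at 2 ·f  ** P0@[63:64]
pos 65 'd': at 3 ·f
pos 66 'a': at 4

Result: [[2,0],[6,1],[14,1],[18,0],[21,0],[22,0],[23,0],[26,1],[31,1],[35,1],[40,1],[51,1],[56,0],[57,0],[58,0],[62,0],[63,0],[64,0]]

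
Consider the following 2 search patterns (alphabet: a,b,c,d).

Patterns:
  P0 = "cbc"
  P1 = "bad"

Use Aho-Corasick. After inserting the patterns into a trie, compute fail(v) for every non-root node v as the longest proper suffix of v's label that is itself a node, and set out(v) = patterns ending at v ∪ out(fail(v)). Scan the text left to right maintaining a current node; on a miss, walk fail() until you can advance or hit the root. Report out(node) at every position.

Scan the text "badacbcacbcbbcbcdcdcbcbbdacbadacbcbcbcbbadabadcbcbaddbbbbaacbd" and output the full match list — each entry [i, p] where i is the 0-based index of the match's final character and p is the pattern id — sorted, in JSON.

Construct AC machine:
Trie (insert patterns):
  0='ε' goto b→4 c→1
  1='c' goto b→2
  2='cb' goto c→3
  3='cbc' goto ·  ←P0
  4='b' goto a→5
  5='ba' goto d→6
  6='bad' goto ·  ←P1

BFS fail/out derivation:
  n1('c'): parent n0 fail=0; on 'c' 0 → fail=0;  out ∅∪∅=∅
  n4('b'): parent n0 fail=0; on 'b' 0 → fail=0;  out ∅∪∅=∅
  n2('cb'): parent n1 fail=0; on 'b' 0 → fail=4;  out ∅∪∅=∅
  n5('ba'): parent n4 fail=0; on 'a' 0 → fail=0;  out ∅∪∅=∅
  n3('cbc'): parent n2 fail=4; on 'c' 4→0 → fail=1;  out {0}∪∅={0}
  n6('bad'): parent n5 fail=0; on 'd' 0 → fail=0;  out {1}∪∅={1}

Text stream:
i=0 'b': node 0→4
i=1 'a': node 4→5
i=2 'd': node 5→6  → match P1@[0:2]
i=3 'a': node 6→0 (fail-walked)
i=4 'c': node 0→1
i=5 'b': node 1→2
i=6 'c': node 2→3  → match P0@[4:6]
i=7 'a': node 3→0 (fail-walked)
i=8 'c': node 0→1
i=9 'b': node 1→2
i=10 'c': node 2→3  → match P0@[8:10]
i=11 'b': node 3→2 (fail-walked)
i=12 'b': node 2→4 (fail-walked)
i=13 'c': node 4→1 (fail-walked)
i=14 'b': node 1→2
i=15 'c': node 2→3  → match P0@[13:15]
i=16 'd': node 3→0 (fail-walked)
i=17 'c': node 0→1
i=18 'd': node 1→0 (fail-walked)
i=19 'c': node 0→1
i=20 'b': node 1→2
i=21 'c': node 2→3  → match P0@[19:21]
i=22 'b': node 3→2 (fail-walked)
i=23 'b': node 2→4 (fail-walked)
i=24 'd': node 4→0 (fail-walked)
i=25 'a': node 0→0
i=26 'c': node 0→1
i=27 'b': node 1→2
i=28 'a': node 2→5 (fail-walked)
i=29 'd': node 5→6  → match P1@[27:29]
i=30 'a': node 6→0 (fail-walked)
i=31 'c': node 0→1
i=32 'b': node 1→2
i=33 'c': node 2→3  → match P0@[31:33]
i=34 'b': node 3→2 (fail-walked)
i=35 'c': node 2→3  → match P0@[33:35]
i=36 'b': node 3→2 (fail-walked)
i=37 'c': node 2→3  → match P0@[35:37]
i=38 'b': node 3→2 (fail-walked)
i=39 'b': node 2→4 (fail-walked)
i=40 'a': node 4→5
i=41 'd': node 5→6  → match P1@[39:41]
i=42 'a': node 6→0 (fail-walked)
i=43 'b': node 0→4
i=44 'a': node 4→5
i=45 'd': node 5→6  → match P1@[43:45]
i=46 'c': node 6→1 (fail-walked)
i=47 'b': node 1→2
i=48 'c': node 2→3  → match P0@[46:48]
i=49 'b': node 3→2 (fail-walked)
i=50 'a': node 2→5 (fail-walked)
i=51 'd': node 5→6  → match P1@[49:51]
i=52 'd': node 6→0 (fail-walked)
i=53 'b': node 0→4
i=54 'b': node 4→4 (fail-walked)
i=55 'b': node 4→4 (fail-walked)
i=56 'b': node 4→4 (fail-walked)
i=57 'a': node 4→5
i=58 'a': node 5→0 (fail-walked)
i=59 'c': node 0→1
i=60 'b': node 1→2
i=61 'd': node 2→0 (fail-walked)

Matches: [[2,1],[6,0],[10,0],[15,0],[21,0],[29,1],[33,0],[35,0],[37,0],[41,1],[45,1],[48,0],[51,1]]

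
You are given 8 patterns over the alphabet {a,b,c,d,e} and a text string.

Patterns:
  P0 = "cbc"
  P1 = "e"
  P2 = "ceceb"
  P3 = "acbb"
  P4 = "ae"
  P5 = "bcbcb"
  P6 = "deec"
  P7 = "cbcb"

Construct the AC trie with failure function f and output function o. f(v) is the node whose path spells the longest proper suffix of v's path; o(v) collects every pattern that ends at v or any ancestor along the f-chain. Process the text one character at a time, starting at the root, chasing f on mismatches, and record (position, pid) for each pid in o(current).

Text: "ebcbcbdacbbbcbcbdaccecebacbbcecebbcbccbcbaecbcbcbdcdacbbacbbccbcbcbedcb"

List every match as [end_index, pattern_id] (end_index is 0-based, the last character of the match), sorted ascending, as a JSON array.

Build:
Trie nodes:
  n0 'ε': a→9 b→14 c→1 d→19 e→4
  n1 'c': b→2 e→5
  n2 'cb': c→3
  n3 'cbc': b→23  [P0 ends]
  n4 'e': ·  [P1 ends]
  n5 'ce': c→6
  n6 'cec': e→7
  n7 'cece': b→8
  n8 'ceceb': ·  [P2 ends]
  n9 'a': c→10 e→13
  n10 'ac': b→11
  n11 'acb': b→12
  n12 'acbb': ·  [P3 ends]
  n13 'ae': ·  [P4 ends]
  n14 'b': c→15
  n15 'bc': b→16
  n16 'bcb': c→17
  n17 'bcbc': b→18
  n18 'bcbcb': ·  [P5 ends]
  n19 'd': e→20
  n20 'de': e→21
  n21 'dee': c→22
  n22 'deec': ·  [P6 ends]
  n23 'cbcb': ·  [P7 ends]

BFS fail/out derivation:
  n1('c'): parent n0 fail=0; on 'c' 0 → fail=0;  out ∅∪∅=∅
  n4('e'): parent n0 fail=0; on 'e' 0 → fail=0;  out {1}∪∅={1}
  n9('a'): parent n0 fail=0; on 'a' 0 → fail=0;  out ∅∪∅=∅
  n14('b'): parent n0 fail=0; on 'b' 0 → fail=0;  out ∅∪∅=∅
  n19('d'): parent n0 fail=0; on 'd' 0 → fail=0;  out ∅∪∅=∅
  n2('cb'): parent n1 fail=0; on 'b' 0 → fail=14;  out ∅∪∅=∅
  n5('ce'): parent n1 fail=0; on 'e' 0 → fail=4;  out ∅∪{1}={1}
  n10('ac'): parent n9 fail=0; on 'c' 0 → fail=1;  out ∅∪∅=∅
  n13('ae'): parent n9 fail=0; on 'e' 0 → fail=4;  out {4}∪{1}={1,4}
  n15('bc'): parent n14 fail=0; on 'c' 0 → fail=1;  out ∅∪∅=∅
  n20('de'): parent n19 fail=0; on 'e' 0 → fail=4;  out ∅∪{1}={1}
  n3('cbc'): parent n2 fail=14; on 'c' 14 → fail=15;  out {0}∪∅={0}
  n6('cec'): parent n5 fail=4; on 'c' 4→0 → fail=1;  out ∅∪∅=∅
  n11('acb'): parent n10 fail=1; on 'b' 1 → fail=2;  out ∅∪∅=∅
  n16('bcb'): parent n15 fail=1; on 'b' 1 → fail=2;  out ∅∪∅=∅
  n21('dee'): parent n20 fail=4; on 'e' 4→0 → fail=4;  out ∅∪{1}={1}
  n7('cece'): parent n6 fail=1; on 'e' 1 → fail=5;  out ∅∪{1}={1}
  n12('acbb'): parent n11 fail=2; on 'b' 2→14→0 → fail=14;  out {3}∪∅={3}
  n17('bcbc'): parent n16 fail=2; on 'c' 2 → fail=3;  out ∅∪{0}={0}
  n22('deec'): parent n21 fail=4; on 'c' 4→0 → fail=1;  out {6}∪∅={6}
  n23('cbcb'): parent n3 fail=15; on 'b' 15 → fail=16;  out {7}∪∅={7}
  n8('ceceb'): parent n7 fail=5; on 'b' 5→4→0 → fail=14;  out {2}∪∅={2}
  n18('bcbcb'): parent n17 fail=3; on 'b' 3 → fail=23;  out {5}∪{7}={5,7}

Text stream:
[0] read 'e'  n0⇒n4  → match P1@[0:0]
[1] read 'b'  n4⇒n14 ·f
[2] read 'c'  n14⇒n15
[3] read 'b'  n15⇒n16
[4] read 'c'  n16⇒n17  → match P0@[2:4]
[5] read 'b'  n17⇒n18  → match P5@[1:5],P7@[2:5]
[6] read 'd'  n18⇒n19 ·f
[7] read 'a'  n19⇒n9 ·f
[8] read 'c'  n9⇒n10
[9] read 'b'  n10⇒n11
[10] read 'b'  n11⇒n12  → match P3@[7:10]
[11] read 'b'  n12⇒n14 ·f
[12] read 'c'  n14⇒n15
[13] read 'b'  n15⇒n16
[14] read 'c'  n16⇒n17  → match P0@[12:14]
[15] read 'b'  n17⇒n18  → match P5@[11:15],P7@[12:15]
[16] read 'd'  n18⇒n19 ·f
[17] read 'a'  n19⇒n9 ·f
[18] read 'c'  n9⇒n10
[19] read 'c'  n10⇒n1 ·f
[20] read 'e'  n1⇒n5  → match P1@[20:20]
[21] read 'c'  n5⇒n6
[22] read 'e'  n6⇒n7  → match P1@[22:22]
[23] read 'b'  n7⇒n8  → match P2@[19:23]
[24] read 'a'  n8⇒n9 ·f
[25] read 'c'  n9⇒n10
[26] read 'b'  n10⇒n11
[27] read 'b'  n11⇒n12  → match P3@[24:27]
[28] read 'c'  n12⇒n15 ·f
[29] read 'e'  n15⇒n5 ·f  → match P1@[29:29]
[30] read 'c'  n5⇒n6
[31] read 'e'  n6⇒n7  → match P1@[31:31]
[32] read 'b'  n7⇒n8  → match P2@[28:32]
[33] read 'b'  n8⇒n14 ·f
[34] read 'c'  n14⇒n15
[35] read 'b'  n15⇒n16
[36] read 'c'  n16⇒n17  → match P0@[34:36]
[37] read 'c'  n17⇒n1 ·f
[38] read 'b'  n1⇒n2
[39] read 'c'  n2⇒n3  → match P0@[37:39]
[40] read 'b'  n3⇒n23  → match P7@[37:40]
[41] read 'a'  n23⇒n9 ·f
[42] read 'e'  n9⇒n13  → match P1@[42:42],P4@[41:42]
[43] read 'c'  n13⇒n1 ·f
[44] read 'b'  n1⇒n2
[45] read 'c'  n2⇒n3  → match P0@[43:45]
[46] read 'b'  n3⇒n23  → match P7@[43:46]
[47] read 'c'  n23⇒n17 ·f  → match P0@[45:47]
[48] read 'b'  n17⇒n18  → match P5@[44:48],P7@[45:48]
[49] read 'd'  n18⇒n19 ·f
[50] read 'c'  n19⇒n1 ·f
[51] read 'd'  n1⇒n19 ·f
[52] read 'a'  n19⇒n9 ·f
[53] read 'c'  n9⇒n10
[54] read 'b'  n10⇒n11
[55] read 'b'  n11⇒n12  → match P3@[52:55]
[56] read 'a'  n12⇒n9 ·f
[57] read 'c'  n9⇒n10
[58] read 'b'  n10⇒n11
[59] read 'b'  n11⇒n12  → match P3@[56:59]
[60] read 'c'  n12⇒n15 ·f
[61] read 'c'  n15⇒n1 ·f
[62] read 'b'  n1⇒n2
[63] read 'c'  n2⇒n3  → match P0@[61:63]
[64] read 'b'  n3⇒n23  → match P7@[61:64]
[65] read 'c'  n23⇒n17 ·f  → match P0@[63:65]
[66] read 'b'  n17⇒n18  → match P5@[62:66],P7@[63:66]
[67] read 'e'  n18⇒n4 ·f  → match P1@[67:67]
[68] read 'd'  n4⇒n19 ·f
[69] read 'c'  n19⇒n1 ·f
[70] read 'b'  n1⇒n2

Result: [[0,1],[4,0],[5,5],[5,7],[10,3],[14,0],[15,5],[15,7],[20,1],[22,1],[23,2],[27,3],[29,1],[31,1],[32,2],[36,0],[39,0],[40,7],[42,1],[42,4],[45,0],[46,7],[47,0],[48,5],[48,7],[55,3],[59,3],[63,0],[64,7],[65,0],[66,5],[66,7],[67,1]]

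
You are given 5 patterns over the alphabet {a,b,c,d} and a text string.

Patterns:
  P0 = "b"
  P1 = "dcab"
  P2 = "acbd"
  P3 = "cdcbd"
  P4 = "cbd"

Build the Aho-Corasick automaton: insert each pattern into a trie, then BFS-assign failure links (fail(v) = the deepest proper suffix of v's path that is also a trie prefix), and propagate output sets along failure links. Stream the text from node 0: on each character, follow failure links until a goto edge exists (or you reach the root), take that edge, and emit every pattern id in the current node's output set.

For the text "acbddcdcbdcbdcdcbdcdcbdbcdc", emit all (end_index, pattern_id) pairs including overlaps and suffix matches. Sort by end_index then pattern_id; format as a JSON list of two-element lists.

Construct AC machine:
Trie nodes:
  n0 'ε': a→6 b→1 c→10 d→2
  n1 'b': ·  [P0 ends]
  n2 'd': c→3
  n3 'dc': a→4
  n4 'dca': b→5
  n5 'dcab': ·  [P1 ends]
  n6 'a': c→7
  n7 'ac': b→8
  n8 'acb': d→9
  n9 'acbd': ·  [P2 ends]
  n10 'c': b→15 d→11
  n11 'cd': c→12
  n12 'cdc': b→13
  n13 'cdcb': d→14
  n14 'cdcbd': ·  [P3 ends]
  n15 'cb': d→16
  n16 'cbd': ·  [P4 ends]

BFS fail/out derivation:
  n1('b'): parent n0 fail=0; on 'b' 0 → fail=0;  out {0}∪∅={0}
  n2('d'): parent n0 fail=0; on 'd' 0 → fail=0;  out ∅∪∅=∅
  n6('a'): parent n0 fail=0; on 'a' 0 → fail=0;  out ∅∪∅=∅
  n10('c'): parent n0 fail=0; on 'c' 0 → fail=0;  out ∅∪∅=∅
  n3('dc'): parent n2 fail=0; on 'c' 0 → fail=10;  out ∅∪∅=∅
  n7('ac'): parent n6 fail=0; on 'c' 0 → fail=10;  out ∅∪∅=∅
  n11('cd'): parent n10 fail=0; on 'd' 0 → fail=2;  out ∅∪∅=∅
  n15('cb'): parent n10 fail=0; on 'b' 0 → fail=1;  out ∅∪{0}={0}
  n4('dca'): parent n3 fail=10; on 'a' 10→0 → fail=6;  out ∅∪∅=∅
  n8('acb'): parent n7 fail=10; on 'b' 10 → fail=15;  out ∅∪{0}={0}
  n12('cdc'): parent n11 fail=2; on 'c' 2 → fail=3;  out ∅∪∅=∅
  n16('cbd'): parent n15 fail=1; on 'd' 1→0 → fail=2;  out {4}∪∅={4}
  n5('dcab'): parent n4 fail=6; on 'b' 6→0 → fail=1;  out {1}∪{0}={0,1}
  n9('acbd'): parent n8 fail=15; on 'd' 15 → fail=16;  out {2}∪{4}={2,4}
  n13('cdcb'): parent n12 fail=3; on 'b' 3→10 → fail=15;  out ∅∪{0}={0}
  n14('cdcbd'): parent n13 fail=15; on 'd' 15 → fail=16;  out {3}∪{4}={3,4}

Run:
pos 0 'a': at 6
pos 1 'c': at 7
pos 2 'b': at 8  → match P0@[2:2]
pos 3 'd': at 9  → match P2@[0:3],P4@[1:3]
pos 4 'd': at 2 (fail-walked)
pos 5 'c': at 3
pos 6 'd': at 11 (fail-walked)
pos 7 'c': at 12
pos 8 'b': at 13  → match P0@[8:8]
pos 9 'd': at 14  → match P3@[5:9],P4@[7:9]
pos 10 'c': at 3 (fail-walked)
pos 11 'b': at 15 (fail-walked)  → match P0@[11:11]
pos 12 'd': at 16  → match P4@[10:12]
pos 13 'c': at 3 (fail-walked)
pos 14 'd': at 11 (fail-walked)
pos 15 'c': at 12
pos 16 'b': at 13  → match P0@[16:16]
pos 17 'd': at 14  → match P3@[13:17],P4@[15:17]
pos 18 'c': at 3 (fail-walked)
pos 19 'd': at 11 (fail-walked)
pos 20 'c': at 12
pos 21 'b': at 13  → match P0@[21:21]
pos 22 'd': at 14  → match P3@[18:22],P4@[20:22]
pos 23 'b': at 1 (fail-walked)  → match P0@[23:23]
pos 24 'c': at 10 (fail-walked)
pos 25 'd': at 11
pos 26 'c': at 12

Matches: [[2,0],[3,2],[3,4],[8,0],[9,3],[9,4],[11,0],[12,4],[16,0],[17,3],[17,4],[21,0],[22,3],[22,4],[23,0]]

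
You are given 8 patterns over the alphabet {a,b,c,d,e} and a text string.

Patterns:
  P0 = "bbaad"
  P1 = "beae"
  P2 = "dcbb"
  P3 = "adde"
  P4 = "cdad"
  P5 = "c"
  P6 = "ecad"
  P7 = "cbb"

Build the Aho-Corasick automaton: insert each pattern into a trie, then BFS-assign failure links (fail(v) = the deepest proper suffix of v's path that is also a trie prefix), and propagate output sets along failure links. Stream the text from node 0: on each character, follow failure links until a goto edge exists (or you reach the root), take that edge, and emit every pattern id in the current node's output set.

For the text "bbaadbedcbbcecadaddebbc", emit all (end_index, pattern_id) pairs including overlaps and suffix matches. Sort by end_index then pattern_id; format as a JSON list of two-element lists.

Construct AC machine:
Trie nodes:
  0='ε' goto a→13 b→1 c→17 d→9 e→21
  1='b' goto b→2 e→6
  2='bb' goto a→3
  3='bba' goto a→4
  4='bbaa' goto d→5
  5='bbaad' goto ·  [P0 ends]
  6='be' goto a→7
  7='bea' goto e→8
  8='beae' goto ·  [P1 ends]
  9='d' goto c→10
  10='dc' goto b→11
  11='dcb' goto b→12
  12='dcbb' goto ·  [P2 ends]
  13='a' goto d→14
  14='ad' goto d→15
  15='add' goto e→16
  16='adde' goto ·  [P3 ends]
  17='c' goto b→25 d→18  [P5 ends]
  18='cd' goto a→19
  19='cda' goto d→20
  20='cdad' goto ·  [P4 ends]
  21='e' goto c→22
  22='ec' goto a→23
  23='eca' goto d→24
  24='ecad' goto ·  [P6 ends]
  25='cb' goto b→26
  26='cbb' goto ·  [P7 ends]

BFS fail/out derivation:
  fail(1) 'b': from fail(0)=0 chase 'b': 0 ⇒ 0;  out=∅∪out(0)=∅
  fail(9) 'd': from fail(0)=0 chase 'd': 0 ⇒ 0;  out=∅∪out(0)=∅
  fail(13) 'a': from fail(0)=0 chase 'a': 0 ⇒ 0;  out=∅∪out(0)=∅
  fail(17) 'c': from fail(0)=0 chase 'c': 0 ⇒ 0;  out={5}∪out(0)={5}
  fail(21) 'e': from fail(0)=0 chase 'e': 0 ⇒ 0;  out=∅∪out(0)=∅
  fail(2) 'bb': from fail(1)=0 chase 'b': 0 ⇒ 1;  out=∅∪out(1)=∅
  fail(6) 'be': from fail(1)=0 chase 'e': 0 ⇒ 21;  out=∅∪out(21)=∅
  fail(10) 'dc': from fail(9)=0 chase 'c': 0 ⇒ 17;  out=∅∪out(17)={5}
  fail(14) 'ad': from fail(13)=0 chase 'd': 0 ⇒ 9;  out=∅∪out(9)=∅
  fail(18) 'cd': from fail(17)=0 chase 'd': 0 ⇒ 9;  out=∅∪out(9)=∅
  fail(22) 'ec': from fail(21)=0 chase 'c': 0 ⇒ 17;  out=∅∪out(17)={5}
  fail(25) 'cb': from fail(17)=0 chase 'b': 0 ⇒ 1;  out=∅∪out(1)=∅
  fail(3) 'bba': from fail(2)=1 chase 'a': 1→0 ⇒ 13;  out=∅∪out(13)=∅
  fail(7) 'bea': from fail(6)=21 chase 'a': 21→0 ⇒ 13;  out=∅∪out(13)=∅
  fail(11) 'dcb': from fail(10)=17 chase 'b': 17 ⇒ 25;  out=∅∪out(25)=∅
  fail(15) 'add': from fail(14)=9 chase 'd': 9→0 ⇒ 9;  out=∅∪out(9)=∅
  fail(19) 'cda': from fail(18)=9 chase 'a': 9→0 ⇒ 13;  out=∅∪out(13)=∅
  fail(23) 'eca': from fail(22)=17 chase 'a': 17→0 ⇒ 13;  out=∅∪out(13)=∅
  fail(26) 'cbb': from fail(25)=1 chase 'b': 1 ⇒ 2;  out={7}∪out(2)={7}
  fail(4) 'bbaa': from fail(3)=13 chase 'a': 13→0 ⇒ 13;  out=∅∪out(13)=∅
  fail(8) 'beae': from fail(7)=13 chase 'e': 13→0 ⇒ 21;  out={1}∪out(21)={1}
  fail(12) 'dcbb': from fail(11)=25 chase 'b': 25 ⇒ 26;  out={2}∪out(26)={2,7}
  fail(16) 'adde': from fail(15)=9 chase 'e': 9→0 ⇒ 21;  out={3}∪out(21)={3}
  fail(20) 'cdad': from fail(19)=13 chase 'd': 13 ⇒ 14;  out={4}∪out(14)={4}
  fail(24) 'ecad': from fail(23)=13 chase 'd': 13 ⇒ 14;  out={6}∪out(14)={6}
  fail(5) 'bbaad': from fail(4)=13 chase 'd': 13 ⇒ 14;  out={0}∪out(14)={0}

Scan:
[0] read 'b'  n0⇒n1
[1] read 'b'  n1⇒n2
[2] read 'a'  n2⇒n3
[3] read 'a'  n3⇒n4
[4] read 'd'  n4⇒n5  ** P0@[0:4]
[5] read 'b'  n5⇒n1 (via fail)
[6] read 'e'  n1⇒n6
[7] read 'd'  n6⇒n9 (via fail)
[8] read 'c'  n9⇒n10  ** P5@[8:8]
[9] read 'b'  n10⇒n11
[10] read 'b'  n11⇒n12  ** P2@[7:10],P7@[8:10]
[11] read 'c'  n12⇒n17 (via fail)  ** P5@[11:11]
[12] read 'e'  n17⇒n21 (via fail)
[13] read 'c'  n21⇒n22  ** P5@[13:13]
[14] read 'a'  n22⇒n23
[15] read 'd'  n23⇒n24  ** P6@[12:15]
[16] read 'a'  n24⇒n13 (via fail)
[17] read 'd'  n13⇒n14
[18] read 'd'  n14⇒n15
[19] read 'e'  n15⇒n16  ** P3@[16:19]
[20] read 'b'  n16⇒n1 (via fail)
[21] read 'b'  n1⇒n2
[22] read 'c'  n2⇒n17 (via fail)  ** P5@[22:22]

Matches: [[4,0],[8,5],[10,2],[10,7],[11,5],[13,5],[15,6],[19,3],[22,5]]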